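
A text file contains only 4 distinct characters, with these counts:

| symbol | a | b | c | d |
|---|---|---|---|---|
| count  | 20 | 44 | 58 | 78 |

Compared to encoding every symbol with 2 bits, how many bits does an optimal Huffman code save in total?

Fixed-length: 2 bits × 200 symbols = 400 bits.
Huffman merges:
merge a(20) and b(44): 64
merge c(58) and 64: 122
merge d(78) and 122: 200
Huffman total = 64 + 122 + 200 = 386 bits.
Saving = 400 − 386 = 14 bits.

14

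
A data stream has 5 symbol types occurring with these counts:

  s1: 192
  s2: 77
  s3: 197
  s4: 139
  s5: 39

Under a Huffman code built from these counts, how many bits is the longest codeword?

Merge the two lowest-weight nodes at each step:
s5(39) + s2(77) → 116
116 + s4(139) → 255
s1(192) + s3(197) → 389
255 + 389 → 644
The rarest symbols sit at the bottom; the longest codeword is 3 bits.

3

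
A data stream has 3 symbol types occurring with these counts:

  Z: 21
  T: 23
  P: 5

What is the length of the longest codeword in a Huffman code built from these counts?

Merge the two lowest-weight nodes at each step:
merge P(5) and Z(21): 26
merge T(23) and 26: 49
The rarest symbols sit at the bottom; the longest codeword is 2 bits.

2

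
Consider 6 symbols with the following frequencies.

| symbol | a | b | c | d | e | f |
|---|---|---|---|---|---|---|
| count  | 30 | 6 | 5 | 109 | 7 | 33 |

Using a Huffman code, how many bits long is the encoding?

348

Merge the two smallest weights repeatedly:
merge c(5) and b(6): 11
merge e(7) and 11: 18
merge 18 and a(30): 48
merge f(33) and 48: 81
merge 81 and d(109): 190
Each symbol's bit-cost is frequency × depth; summing gives 348 bits (equivalently 11 + 18 + 48 + 81 + 190).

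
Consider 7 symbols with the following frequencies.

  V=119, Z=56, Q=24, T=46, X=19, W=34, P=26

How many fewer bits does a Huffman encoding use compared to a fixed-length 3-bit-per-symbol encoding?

Fixed-length: 3 bits × 324 symbols = 972 bits.
Huffman merges:
merge X(19) and Q(24): 43
merge P(26) and W(34): 60
merge 43 and T(46): 89
merge Z(56) and 60: 116
merge 89 and 116: 205
merge V(119) and 205: 324
Huffman total = 43 + 60 + 89 + 116 + 205 + 324 = 837 bits.
Saving = 972 − 837 = 135 bits.

135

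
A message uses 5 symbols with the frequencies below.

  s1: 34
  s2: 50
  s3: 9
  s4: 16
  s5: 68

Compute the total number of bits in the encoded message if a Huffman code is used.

Greedily combine the two least-frequent nodes:
merge s3(9) and s4(16): 25
merge 25 and s1(34): 59
merge s2(50) and 59: 109
merge s5(68) and 109: 177
Each symbol's bit-cost is frequency × depth; summing gives 370 bits (equivalently 25 + 59 + 109 + 177).

370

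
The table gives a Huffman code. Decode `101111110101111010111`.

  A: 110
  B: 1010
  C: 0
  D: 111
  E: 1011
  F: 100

Read left to right; each codeword is recognised as soon as it completes (prefix code):
  1011→E | 111→D | 1010→B | 111→D | 1010→B | 111→D
Decoded message: EDBDBD

EDBDBD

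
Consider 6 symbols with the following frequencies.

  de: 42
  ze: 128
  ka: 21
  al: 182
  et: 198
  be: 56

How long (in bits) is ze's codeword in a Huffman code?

2

Huffman merges, smallest pair first:
ka(21) + de(42) → 63
be(56) + 63 → 119
119 + ze(128) → 247
al(182) + et(198) → 380
247 + 380 → 627
ze's leaf is at depth 2, giving a 2-bit codeword.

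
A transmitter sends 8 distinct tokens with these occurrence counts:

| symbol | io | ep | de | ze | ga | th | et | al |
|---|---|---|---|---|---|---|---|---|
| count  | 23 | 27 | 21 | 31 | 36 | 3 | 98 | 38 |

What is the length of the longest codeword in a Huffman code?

4

Merge the two lowest-weight nodes at each step:
combine th(3), de(21) → 24
combine io(23), 24 → 47
combine ep(27), ze(31) → 58
combine ga(36), al(38) → 74
combine 47, 58 → 105
combine 74, et(98) → 172
combine 105, 172 → 277
Maximum depth reached is 4.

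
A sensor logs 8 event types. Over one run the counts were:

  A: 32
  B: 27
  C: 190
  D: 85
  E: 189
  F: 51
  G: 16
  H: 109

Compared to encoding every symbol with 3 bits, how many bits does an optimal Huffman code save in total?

261

Fixed-length: 3 bits × 699 symbols = 2097 bits.
Huffman merges:
combine G(16), B(27) → 43
combine A(32), 43 → 75
combine F(51), 75 → 126
combine D(85), H(109) → 194
combine 126, E(189) → 315
combine C(190), 194 → 384
combine 315, 384 → 699
Huffman total = 43 + 75 + 126 + 194 + 315 + 384 + 699 = 1836 bits.
Saving = 2097 − 1836 = 261 bits.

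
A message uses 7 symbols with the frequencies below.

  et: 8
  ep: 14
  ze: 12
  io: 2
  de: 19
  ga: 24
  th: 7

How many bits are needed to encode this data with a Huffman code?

Merge the two smallest weights repeatedly:
combine io(2), th(7) → 9
combine et(8), 9 → 17
combine ze(12), ep(14) → 26
combine 17, de(19) → 36
combine ga(24), 26 → 50
combine 36, 50 → 86
The encoded length is the sum of every internal node's weight: 9 + 17 + 26 + 36 + 50 + 86 = 224 bits.

224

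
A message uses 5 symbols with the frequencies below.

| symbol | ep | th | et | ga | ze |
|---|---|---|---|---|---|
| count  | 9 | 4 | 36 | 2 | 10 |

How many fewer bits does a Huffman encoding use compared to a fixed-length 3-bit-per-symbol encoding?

76

Fixed-length: 3 bits × 61 symbols = 183 bits.
Huffman merges:
merge ga(2) and th(4): 6
merge 6 and ep(9): 15
merge ze(10) and 15: 25
merge 25 and et(36): 61
Huffman total = 6 + 15 + 25 + 61 = 107 bits.
Saving = 183 − 107 = 76 bits.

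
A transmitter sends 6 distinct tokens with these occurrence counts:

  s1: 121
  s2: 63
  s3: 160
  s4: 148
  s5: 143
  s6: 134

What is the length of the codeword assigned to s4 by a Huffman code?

Huffman merges, smallest pair first:
combine s2(63), s1(121) → 184
combine s6(134), s5(143) → 277
combine s4(148), s3(160) → 308
combine 184, 277 → 461
combine 308, 461 → 769
The subtree containing s4 is merged 2 times, so code length = 2.

2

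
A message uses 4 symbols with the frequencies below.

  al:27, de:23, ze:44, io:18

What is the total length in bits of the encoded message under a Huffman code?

Build the Huffman tree bottom-up:
merge io(18) and de(23): 41
merge al(27) and 41: 68
merge ze(44) and 68: 112
The encoded length is the sum of every internal node's weight: 41 + 68 + 112 = 221 bits.

221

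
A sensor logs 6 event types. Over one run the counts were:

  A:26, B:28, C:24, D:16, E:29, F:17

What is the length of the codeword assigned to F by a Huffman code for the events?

3

Build the tree from the bottom:
merge D(16) and F(17): 33
merge C(24) and A(26): 50
merge B(28) and E(29): 57
merge 33 and 50: 83
merge 57 and 83: 140
F sits 3 levels below the root, so its codeword is 3 bits.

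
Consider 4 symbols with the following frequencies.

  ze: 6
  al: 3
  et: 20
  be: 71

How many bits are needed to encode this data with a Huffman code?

138

Merge the two smallest weights repeatedly:
combine al(3), ze(6) → 9
combine 9, et(20) → 29
combine 29, be(71) → 100
Total encoded bits = sum of merged weights = 9 + 29 + 100 = 138.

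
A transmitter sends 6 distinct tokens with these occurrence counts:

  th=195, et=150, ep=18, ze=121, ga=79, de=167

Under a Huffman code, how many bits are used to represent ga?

4

Build the tree from the bottom:
merge ep(18) and ga(79): 97
merge 97 and ze(121): 218
merge et(150) and de(167): 317
merge th(195) and 218: 413
merge 317 and 413: 730
ga sits 4 levels below the root, so its codeword is 4 bits.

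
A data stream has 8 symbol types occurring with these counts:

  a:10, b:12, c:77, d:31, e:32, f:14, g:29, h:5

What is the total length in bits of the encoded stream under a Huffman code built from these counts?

Build the Huffman tree bottom-up:
h(5) + a(10) → 15
b(12) + f(14) → 26
15 + 26 → 41
g(29) + d(31) → 60
e(32) + 41 → 73
60 + 73 → 133
c(77) + 133 → 210
Total encoded bits = sum of merged weights = 15 + 26 + 41 + 60 + 73 + 133 + 210 = 558.

558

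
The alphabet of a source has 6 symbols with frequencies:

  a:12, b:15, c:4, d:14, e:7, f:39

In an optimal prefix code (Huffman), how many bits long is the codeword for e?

4

Huffman merges, smallest pair first:
combine c(4), e(7) → 11
combine 11, a(12) → 23
combine d(14), b(15) → 29
combine 23, 29 → 52
combine f(39), 52 → 91
e sits 4 levels below the root, so its codeword is 4 bits.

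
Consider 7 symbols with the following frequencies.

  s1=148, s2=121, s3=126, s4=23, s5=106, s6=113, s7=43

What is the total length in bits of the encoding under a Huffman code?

Merge the two smallest weights repeatedly:
merge s4(23) and s7(43): 66
merge 66 and s5(106): 172
merge s6(113) and s2(121): 234
merge s3(126) and s1(148): 274
merge 172 and 234: 406
merge 274 and 406: 680
Total encoded bits = sum of merged weights = 66 + 172 + 234 + 274 + 406 + 680 = 1832.

1832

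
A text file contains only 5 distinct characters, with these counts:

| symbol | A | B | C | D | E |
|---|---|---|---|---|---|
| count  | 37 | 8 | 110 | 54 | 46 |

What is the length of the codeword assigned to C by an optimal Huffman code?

Build the tree from the bottom:
B(8) + A(37) → 45
45 + E(46) → 91
D(54) + 91 → 145
C(110) + 145 → 255
C is a child of the root — depth 1, so its codeword is a single bit.

1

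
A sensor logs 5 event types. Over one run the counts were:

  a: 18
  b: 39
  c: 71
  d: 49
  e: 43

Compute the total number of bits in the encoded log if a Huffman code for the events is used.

Merge the two smallest weights repeatedly:
merge a(18) and b(39): 57
merge e(43) and d(49): 92
merge 57 and c(71): 128
merge 92 and 128: 220
Each symbol's bit-cost is frequency × depth; summing gives 497 bits (equivalently 57 + 92 + 128 + 220).

497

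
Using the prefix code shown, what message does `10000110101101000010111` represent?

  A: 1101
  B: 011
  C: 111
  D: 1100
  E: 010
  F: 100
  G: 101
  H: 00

Read left to right; each codeword is recognised as soon as it completes (prefix code):
  100→F | 00→H | 1101→A | 011→B | 010→E | 00→H | 010→E | 111→C
Decoded message: FHABEHEC

FHABEHEC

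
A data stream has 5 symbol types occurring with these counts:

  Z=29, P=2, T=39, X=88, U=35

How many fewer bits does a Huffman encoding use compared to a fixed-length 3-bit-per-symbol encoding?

Fixed-length: 3 bits × 193 symbols = 579 bits.
Huffman merges:
merge P(2) and Z(29): 31
merge 31 and U(35): 66
merge T(39) and 66: 105
merge X(88) and 105: 193
Huffman total = 31 + 66 + 105 + 193 = 395 bits.
Saving = 579 − 395 = 184 bits.

184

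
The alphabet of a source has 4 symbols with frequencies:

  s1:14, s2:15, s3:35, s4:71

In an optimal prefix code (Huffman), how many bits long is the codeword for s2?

3

Repeatedly merge the two smallest:
merge s1(14) and s2(15): 29
merge 29 and s3(35): 64
merge 64 and s4(71): 135
s2 sits 3 levels below the root, so its codeword is 3 bits.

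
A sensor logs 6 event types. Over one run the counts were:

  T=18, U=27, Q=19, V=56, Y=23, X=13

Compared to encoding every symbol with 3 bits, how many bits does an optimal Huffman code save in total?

Fixed-length: 3 bits × 156 symbols = 468 bits.
Huffman merges:
combine X(13), T(18) → 31
combine Q(19), Y(23) → 42
combine U(27), 31 → 58
combine 42, V(56) → 98
combine 58, 98 → 156
Huffman total = 31 + 42 + 58 + 98 + 156 = 385 bits.
Saving = 468 − 385 = 83 bits.

83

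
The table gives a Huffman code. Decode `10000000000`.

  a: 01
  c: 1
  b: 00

Read left to right; each codeword is recognised as soon as it completes (prefix code):
  1→c | 00→b | 00→b | 00→b | 00→b | 00→b
Decoded message: cbbbbb

cbbbbb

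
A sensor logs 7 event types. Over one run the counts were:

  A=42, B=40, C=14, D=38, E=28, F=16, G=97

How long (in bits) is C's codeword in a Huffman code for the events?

Huffman merges, smallest pair first:
merge C(14) and F(16): 30
merge E(28) and 30: 58
merge D(38) and B(40): 78
merge A(42) and 58: 100
merge 78 and G(97): 175
merge 100 and 175: 275
C sits 4 levels below the root, so its codeword is 4 bits.

4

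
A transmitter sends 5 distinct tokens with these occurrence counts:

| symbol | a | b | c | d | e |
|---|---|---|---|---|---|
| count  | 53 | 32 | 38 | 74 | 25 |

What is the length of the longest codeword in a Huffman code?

Merge the two lowest-weight nodes at each step:
e(25) + b(32) → 57
c(38) + a(53) → 91
57 + d(74) → 131
91 + 131 → 222
Maximum depth reached is 3.

3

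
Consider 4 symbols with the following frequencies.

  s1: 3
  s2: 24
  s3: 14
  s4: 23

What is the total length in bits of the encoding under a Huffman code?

Greedily combine the two least-frequent nodes:
combine s1(3), s3(14) → 17
combine 17, s4(23) → 40
combine s2(24), 40 → 64
The encoded length is the sum of every internal node's weight: 17 + 40 + 64 = 121 bits.

121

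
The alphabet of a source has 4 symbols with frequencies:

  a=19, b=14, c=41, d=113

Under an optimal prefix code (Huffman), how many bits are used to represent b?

3

Build the tree from the bottom:
b(14) + a(19) → 33
33 + c(41) → 74
74 + d(113) → 187
The subtree containing b is merged 3 times, so code length = 3.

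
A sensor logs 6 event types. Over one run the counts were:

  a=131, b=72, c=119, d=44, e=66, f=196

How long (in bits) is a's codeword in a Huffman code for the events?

Build the tree from the bottom:
d(44) + e(66) → 110
b(72) + 110 → 182
c(119) + a(131) → 250
182 + f(196) → 378
250 + 378 → 628
The subtree containing a is merged 2 times, so code length = 2.

2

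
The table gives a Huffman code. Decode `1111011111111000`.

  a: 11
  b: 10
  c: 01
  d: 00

Read left to right; each codeword is recognised as soon as it completes (prefix code):
  11→a | 11→a | 01→c | 11→a | 11→a | 11→a | 10→b | 00→d
Decoded message: aacaaabd

aacaaabd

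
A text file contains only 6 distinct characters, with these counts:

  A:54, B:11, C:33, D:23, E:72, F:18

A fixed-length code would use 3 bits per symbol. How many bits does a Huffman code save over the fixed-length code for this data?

130

Fixed-length: 3 bits × 211 symbols = 633 bits.
Huffman merges:
combine B(11), F(18) → 29
combine D(23), 29 → 52
combine C(33), 52 → 85
combine A(54), E(72) → 126
combine 85, 126 → 211
Huffman total = 29 + 52 + 85 + 126 + 211 = 503 bits.
Saving = 633 − 503 = 130 bits.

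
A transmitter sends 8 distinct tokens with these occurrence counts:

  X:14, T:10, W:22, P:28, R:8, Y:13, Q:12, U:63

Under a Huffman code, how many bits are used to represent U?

Huffman merges, smallest pair first:
R(8) + T(10) → 18
Q(12) + Y(13) → 25
X(14) + 18 → 32
W(22) + 25 → 47
P(28) + 32 → 60
47 + 60 → 107
U(63) + 107 → 170
U is a child of the root — depth 1, so its codeword is a single bit.

1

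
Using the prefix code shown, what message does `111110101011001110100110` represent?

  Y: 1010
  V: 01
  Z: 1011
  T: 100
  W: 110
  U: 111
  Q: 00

Read left to right; each codeword is recognised as soon as it completes (prefix code):
  111→U | 110→W | 1010→Y | 110→W | 01→V | 110→W | 100→T | 110→W
Decoded message: UWYWVWTW

UWYWVWTW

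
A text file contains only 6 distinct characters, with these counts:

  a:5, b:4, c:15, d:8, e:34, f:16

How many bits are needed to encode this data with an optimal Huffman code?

Greedily combine the two least-frequent nodes:
combine b(4), a(5) → 9
combine d(8), 9 → 17
combine c(15), f(16) → 31
combine 17, 31 → 48
combine e(34), 48 → 82
Total encoded bits = sum of merged weights = 9 + 17 + 31 + 48 + 82 = 187.

187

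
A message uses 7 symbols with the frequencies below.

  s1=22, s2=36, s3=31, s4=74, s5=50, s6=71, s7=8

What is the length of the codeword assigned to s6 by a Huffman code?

Huffman merges, smallest pair first:
merge s7(8) and s1(22): 30
merge 30 and s3(31): 61
merge s2(36) and s5(50): 86
merge 61 and s6(71): 132
merge s4(74) and 86: 160
merge 132 and 160: 292
s6's leaf is at depth 2, giving a 2-bit codeword.

2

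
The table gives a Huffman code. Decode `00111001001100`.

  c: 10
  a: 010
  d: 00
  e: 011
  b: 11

Read left to right; each codeword is recognised as soon as it completes (prefix code):
  00→d | 11→b | 10→c | 010→a | 011→e | 00→d
Decoded message: dbcaed

dbcaed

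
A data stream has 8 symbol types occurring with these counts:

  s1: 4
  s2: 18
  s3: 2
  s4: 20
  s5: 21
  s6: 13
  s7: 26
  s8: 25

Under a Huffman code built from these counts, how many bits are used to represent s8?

Huffman merges, smallest pair first:
merge s3(2) and s1(4): 6
merge 6 and s6(13): 19
merge s2(18) and 19: 37
merge s4(20) and s5(21): 41
merge s8(25) and s7(26): 51
merge 37 and 41: 78
merge 51 and 78: 129
The subtree containing s8 is merged 2 times, so code length = 2.

2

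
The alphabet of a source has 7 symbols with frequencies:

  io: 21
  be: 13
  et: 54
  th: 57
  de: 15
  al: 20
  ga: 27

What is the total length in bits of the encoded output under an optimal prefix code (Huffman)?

538

Build the Huffman tree bottom-up:
be(13) + de(15) → 28
al(20) + io(21) → 41
ga(27) + 28 → 55
41 + et(54) → 95
55 + th(57) → 112
95 + 112 → 207
Total encoded bits = sum of merged weights = 28 + 41 + 55 + 95 + 112 + 207 = 538.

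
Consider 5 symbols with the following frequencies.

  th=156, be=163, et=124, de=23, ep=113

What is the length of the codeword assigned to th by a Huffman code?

Repeatedly merge the two smallest:
combine de(23), ep(113) → 136
combine et(124), 136 → 260
combine th(156), be(163) → 319
combine 260, 319 → 579
th sits 2 levels below the root, so its codeword is 2 bits.

2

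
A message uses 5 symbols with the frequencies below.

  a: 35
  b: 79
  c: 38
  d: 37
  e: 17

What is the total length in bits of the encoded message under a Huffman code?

460

Greedily combine the two least-frequent nodes:
combine e(17), a(35) → 52
combine d(37), c(38) → 75
combine 52, 75 → 127
combine b(79), 127 → 206
Total encoded bits = sum of merged weights = 52 + 75 + 127 + 206 = 460.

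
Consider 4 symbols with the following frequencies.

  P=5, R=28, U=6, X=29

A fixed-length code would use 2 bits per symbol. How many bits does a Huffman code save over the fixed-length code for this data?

Fixed-length: 2 bits × 68 symbols = 136 bits.
Huffman merges:
P(5) + U(6) → 11
11 + R(28) → 39
X(29) + 39 → 68
Huffman total = 11 + 39 + 68 = 118 bits.
Saving = 136 − 118 = 18 bits.

18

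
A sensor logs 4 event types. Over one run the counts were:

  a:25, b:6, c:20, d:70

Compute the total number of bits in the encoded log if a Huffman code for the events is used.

198

Build the Huffman tree bottom-up:
b(6) + c(20) → 26
a(25) + 26 → 51
51 + d(70) → 121
The encoded length is the sum of every internal node's weight: 26 + 51 + 121 = 198 bits.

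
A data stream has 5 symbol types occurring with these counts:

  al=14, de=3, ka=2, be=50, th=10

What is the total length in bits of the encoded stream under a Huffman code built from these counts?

Greedily combine the two least-frequent nodes:
ka(2) + de(3) → 5
5 + th(10) → 15
al(14) + 15 → 29
29 + be(50) → 79
Each symbol's bit-cost is frequency × depth; summing gives 128 bits (equivalently 5 + 15 + 29 + 79).

128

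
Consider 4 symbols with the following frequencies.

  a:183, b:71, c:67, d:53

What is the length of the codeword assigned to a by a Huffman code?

1

Build the tree from the bottom:
d(53) + c(67) → 120
b(71) + 120 → 191
a(183) + 191 → 374
a sits one level below the root: a 1-bit codeword.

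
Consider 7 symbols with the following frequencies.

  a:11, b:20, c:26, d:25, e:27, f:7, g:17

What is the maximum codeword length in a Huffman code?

Merge the two lowest-weight nodes at each step:
merge f(7) and a(11): 18
merge g(17) and 18: 35
merge b(20) and d(25): 45
merge c(26) and e(27): 53
merge 35 and 45: 80
merge 53 and 80: 133
The first pair merged (f, a) ends up deepest, at depth 4.

4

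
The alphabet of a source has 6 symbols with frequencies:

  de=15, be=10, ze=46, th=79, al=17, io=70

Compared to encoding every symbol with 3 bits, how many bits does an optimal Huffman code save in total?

170

Fixed-length: 3 bits × 237 symbols = 711 bits.
Huffman merges:
be(10) + de(15) → 25
al(17) + 25 → 42
42 + ze(46) → 88
io(70) + th(79) → 149
88 + 149 → 237
Huffman total = 25 + 42 + 88 + 149 + 237 = 541 bits.
Saving = 711 − 541 = 170 bits.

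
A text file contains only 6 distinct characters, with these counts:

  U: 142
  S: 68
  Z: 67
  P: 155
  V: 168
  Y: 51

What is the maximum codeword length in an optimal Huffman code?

Merge the two lowest-weight nodes at each step:
combine Y(51), Z(67) → 118
combine S(68), 118 → 186
combine U(142), P(155) → 297
combine V(168), 186 → 354
combine 297, 354 → 651
The first pair merged (Y, Z) ends up deepest, at depth 4.

4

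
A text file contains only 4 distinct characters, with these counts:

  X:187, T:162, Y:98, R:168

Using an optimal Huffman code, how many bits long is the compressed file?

Greedily combine the two least-frequent nodes:
Y(98) + T(162) → 260
R(168) + X(187) → 355
260 + 355 → 615
Total encoded bits = sum of merged weights = 260 + 355 + 615 = 1230.

1230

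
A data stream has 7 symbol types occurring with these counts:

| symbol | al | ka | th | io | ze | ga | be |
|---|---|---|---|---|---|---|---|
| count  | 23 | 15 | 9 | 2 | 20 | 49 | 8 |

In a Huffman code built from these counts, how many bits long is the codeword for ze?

Repeatedly merge the two smallest:
merge io(2) and be(8): 10
merge th(9) and 10: 19
merge ka(15) and 19: 34
merge ze(20) and al(23): 43
merge 34 and 43: 77
merge ga(49) and 77: 126
ze's leaf is at depth 3, giving a 3-bit codeword.

3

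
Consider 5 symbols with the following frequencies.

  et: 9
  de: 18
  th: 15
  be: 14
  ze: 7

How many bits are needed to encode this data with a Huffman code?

Build the Huffman tree bottom-up:
merge ze(7) and et(9): 16
merge be(14) and th(15): 29
merge 16 and de(18): 34
merge 29 and 34: 63
Total encoded bits = sum of merged weights = 16 + 29 + 34 + 63 = 142.

142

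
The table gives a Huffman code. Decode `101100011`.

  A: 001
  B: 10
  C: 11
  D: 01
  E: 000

Read left to right; each codeword is recognised as soon as it completes (prefix code):
  10→B | 11→C | 000→E | 11→C
Decoded message: BCEC

BCEC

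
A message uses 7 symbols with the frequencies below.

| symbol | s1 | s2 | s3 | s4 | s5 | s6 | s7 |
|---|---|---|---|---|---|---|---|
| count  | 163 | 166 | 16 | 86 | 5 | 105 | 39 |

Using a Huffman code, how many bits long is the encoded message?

Greedily combine the two least-frequent nodes:
s5(5) + s3(16) → 21
21 + s7(39) → 60
60 + s4(86) → 146
s6(105) + 146 → 251
s1(163) + s2(166) → 329
251 + 329 → 580
Each symbol's bit-cost is frequency × depth; summing gives 1387 bits (equivalently 21 + 60 + 146 + 251 + 329 + 580).

1387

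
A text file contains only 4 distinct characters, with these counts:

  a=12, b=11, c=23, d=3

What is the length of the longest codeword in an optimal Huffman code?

Merge the two lowest-weight nodes at each step:
merge d(3) and b(11): 14
merge a(12) and 14: 26
merge c(23) and 26: 49
The rarest symbols sit at the bottom; the longest codeword is 3 bits.

3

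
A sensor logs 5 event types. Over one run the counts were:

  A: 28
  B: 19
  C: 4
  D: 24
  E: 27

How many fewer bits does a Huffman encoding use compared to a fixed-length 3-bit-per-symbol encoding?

Fixed-length: 3 bits × 102 symbols = 306 bits.
Huffman merges:
merge C(4) and B(19): 23
merge 23 and D(24): 47
merge E(27) and A(28): 55
merge 47 and 55: 102
Huffman total = 23 + 47 + 55 + 102 = 227 bits.
Saving = 306 − 227 = 79 bits.

79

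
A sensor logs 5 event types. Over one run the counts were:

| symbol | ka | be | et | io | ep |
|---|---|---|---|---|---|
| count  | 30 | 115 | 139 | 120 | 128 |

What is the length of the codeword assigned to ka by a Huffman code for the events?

3

Repeatedly merge the two smallest:
ka(30) + be(115) → 145
io(120) + ep(128) → 248
et(139) + 145 → 284
248 + 284 → 532
ka's leaf is at depth 3, giving a 3-bit codeword.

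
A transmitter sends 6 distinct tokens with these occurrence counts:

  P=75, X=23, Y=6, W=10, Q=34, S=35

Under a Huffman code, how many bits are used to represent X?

3

Repeatedly merge the two smallest:
combine Y(6), W(10) → 16
combine 16, X(23) → 39
combine Q(34), S(35) → 69
combine 39, 69 → 108
combine P(75), 108 → 183
X's leaf is at depth 3, giving a 3-bit codeword.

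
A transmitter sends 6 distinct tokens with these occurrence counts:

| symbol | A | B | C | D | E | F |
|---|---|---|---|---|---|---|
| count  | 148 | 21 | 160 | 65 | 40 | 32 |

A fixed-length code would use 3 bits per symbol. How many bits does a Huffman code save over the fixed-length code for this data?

322

Fixed-length: 3 bits × 466 symbols = 1398 bits.
Huffman merges:
merge B(21) and F(32): 53
merge E(40) and 53: 93
merge D(65) and 93: 158
merge A(148) and 158: 306
merge C(160) and 306: 466
Huffman total = 53 + 93 + 158 + 306 + 466 = 1076 bits.
Saving = 1398 − 1076 = 322 bits.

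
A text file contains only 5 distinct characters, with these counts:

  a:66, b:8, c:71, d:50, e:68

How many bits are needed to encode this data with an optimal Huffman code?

Merge the two smallest weights repeatedly:
merge b(8) and d(50): 58
merge 58 and a(66): 124
merge e(68) and c(71): 139
merge 124 and 139: 263
Each symbol's bit-cost is frequency × depth; summing gives 584 bits (equivalently 58 + 124 + 139 + 263).

584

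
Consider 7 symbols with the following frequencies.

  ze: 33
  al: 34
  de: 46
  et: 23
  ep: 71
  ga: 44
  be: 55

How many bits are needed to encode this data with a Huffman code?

Build the Huffman tree bottom-up:
merge et(23) and ze(33): 56
merge al(34) and ga(44): 78
merge de(46) and be(55): 101
merge 56 and ep(71): 127
merge 78 and 101: 179
merge 127 and 179: 306
Total encoded bits = sum of merged weights = 56 + 78 + 101 + 127 + 179 + 306 = 847.

847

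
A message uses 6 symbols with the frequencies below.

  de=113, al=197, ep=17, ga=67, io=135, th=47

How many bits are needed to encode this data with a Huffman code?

Build the Huffman tree bottom-up:
ep(17) + th(47) → 64
64 + ga(67) → 131
de(113) + 131 → 244
io(135) + al(197) → 332
244 + 332 → 576
Each symbol's bit-cost is frequency × depth; summing gives 1347 bits (equivalently 64 + 131 + 244 + 332 + 576).

1347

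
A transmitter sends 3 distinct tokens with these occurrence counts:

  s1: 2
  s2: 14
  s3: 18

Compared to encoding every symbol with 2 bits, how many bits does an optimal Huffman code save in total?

Fixed-length: 2 bits × 34 symbols = 68 bits.
Huffman merges:
merge s1(2) and s2(14): 16
merge 16 and s3(18): 34
Huffman total = 16 + 34 = 50 bits.
Saving = 68 − 50 = 18 bits.

18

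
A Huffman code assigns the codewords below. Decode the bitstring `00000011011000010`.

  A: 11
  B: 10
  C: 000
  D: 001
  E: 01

CCAEBCB

Read left to right; each codeword is recognised as soon as it completes (prefix code):
  000→C | 000→C | 11→A | 01→E | 10→B | 000→C | 10→B
Decoded message: CCAEBCB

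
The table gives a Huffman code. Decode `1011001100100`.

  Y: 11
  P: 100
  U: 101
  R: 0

Read left to right; each codeword is recognised as soon as it completes (prefix code):
  101→U | 100→P | 11→Y | 0→R | 0→R | 100→P
Decoded message: UPYRRP

UPYRRP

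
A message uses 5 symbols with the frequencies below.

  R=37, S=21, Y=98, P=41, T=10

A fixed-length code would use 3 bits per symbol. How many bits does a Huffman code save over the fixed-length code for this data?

Fixed-length: 3 bits × 207 symbols = 621 bits.
Huffman merges:
combine T(10), S(21) → 31
combine 31, R(37) → 68
combine P(41), 68 → 109
combine Y(98), 109 → 207
Huffman total = 31 + 68 + 109 + 207 = 415 bits.
Saving = 621 − 415 = 206 bits.

206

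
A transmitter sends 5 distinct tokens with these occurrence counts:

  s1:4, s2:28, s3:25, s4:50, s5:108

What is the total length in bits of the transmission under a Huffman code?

408

Greedily combine the two least-frequent nodes:
combine s1(4), s3(25) → 29
combine s2(28), 29 → 57
combine s4(50), 57 → 107
combine 107, s5(108) → 215
Each symbol's bit-cost is frequency × depth; summing gives 408 bits (equivalently 29 + 57 + 107 + 215).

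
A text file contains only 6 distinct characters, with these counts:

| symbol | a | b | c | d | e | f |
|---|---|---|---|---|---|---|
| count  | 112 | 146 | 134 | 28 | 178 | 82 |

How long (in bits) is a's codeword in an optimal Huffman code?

Build the tree from the bottom:
combine d(28), f(82) → 110
combine 110, a(112) → 222
combine c(134), b(146) → 280
combine e(178), 222 → 400
combine 280, 400 → 680
a's leaf is at depth 3, giving a 3-bit codeword.

3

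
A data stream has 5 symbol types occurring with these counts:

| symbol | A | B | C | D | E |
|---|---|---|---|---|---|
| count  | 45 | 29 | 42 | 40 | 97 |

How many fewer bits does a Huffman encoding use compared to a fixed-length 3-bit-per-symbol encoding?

Fixed-length: 3 bits × 253 symbols = 759 bits.
Huffman merges:
merge B(29) and D(40): 69
merge C(42) and A(45): 87
merge 69 and 87: 156
merge E(97) and 156: 253
Huffman total = 69 + 87 + 156 + 253 = 565 bits.
Saving = 759 − 565 = 194 bits.

194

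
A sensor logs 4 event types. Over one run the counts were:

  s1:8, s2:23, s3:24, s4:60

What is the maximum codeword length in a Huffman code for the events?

3

Merge the two lowest-weight nodes at each step:
combine s1(8), s2(23) → 31
combine s3(24), 31 → 55
combine 55, s4(60) → 115
The first pair merged (s1, s2) ends up deepest, at depth 3.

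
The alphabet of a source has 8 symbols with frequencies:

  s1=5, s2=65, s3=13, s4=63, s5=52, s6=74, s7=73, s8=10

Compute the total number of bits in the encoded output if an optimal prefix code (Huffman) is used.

961

Build the Huffman tree bottom-up:
merge s1(5) and s8(10): 15
merge s3(13) and 15: 28
merge 28 and s5(52): 80
merge s4(63) and s2(65): 128
merge s7(73) and s6(74): 147
merge 80 and 128: 208
merge 147 and 208: 355
The encoded length is the sum of every internal node's weight: 15 + 28 + 80 + 128 + 147 + 208 + 355 = 961 bits.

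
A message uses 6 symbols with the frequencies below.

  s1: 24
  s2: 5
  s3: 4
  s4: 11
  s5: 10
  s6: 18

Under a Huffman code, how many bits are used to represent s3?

Huffman merges, smallest pair first:
merge s3(4) and s2(5): 9
merge 9 and s5(10): 19
merge s4(11) and s6(18): 29
merge 19 and s1(24): 43
merge 29 and 43: 72
s3 sits 4 levels below the root, so its codeword is 4 bits.

4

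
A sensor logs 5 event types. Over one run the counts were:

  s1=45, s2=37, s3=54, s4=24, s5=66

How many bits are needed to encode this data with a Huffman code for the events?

513

Build the Huffman tree bottom-up:
s4(24) + s2(37) → 61
s1(45) + s3(54) → 99
61 + s5(66) → 127
99 + 127 → 226
Total encoded bits = sum of merged weights = 61 + 99 + 127 + 226 = 513.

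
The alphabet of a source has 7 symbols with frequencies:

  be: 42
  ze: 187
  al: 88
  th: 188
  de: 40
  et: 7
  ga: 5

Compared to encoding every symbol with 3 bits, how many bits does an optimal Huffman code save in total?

Fixed-length: 3 bits × 557 symbols = 1671 bits.
Huffman merges:
ga(5) + et(7) → 12
12 + de(40) → 52
be(42) + 52 → 94
al(88) + 94 → 182
182 + ze(187) → 369
th(188) + 369 → 557
Huffman total = 12 + 52 + 94 + 182 + 369 + 557 = 1266 bits.
Saving = 1671 − 1266 = 405 bits.

405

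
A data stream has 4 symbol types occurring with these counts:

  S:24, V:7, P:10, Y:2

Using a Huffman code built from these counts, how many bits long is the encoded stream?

Build the Huffman tree bottom-up:
combine Y(2), V(7) → 9
combine 9, P(10) → 19
combine 19, S(24) → 43
Total encoded bits = sum of merged weights = 9 + 19 + 43 = 71.

71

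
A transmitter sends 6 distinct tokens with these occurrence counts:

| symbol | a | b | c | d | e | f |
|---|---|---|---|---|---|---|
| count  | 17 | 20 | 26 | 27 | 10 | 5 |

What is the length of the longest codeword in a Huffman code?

Merge the two lowest-weight nodes at each step:
merge f(5) and e(10): 15
merge 15 and a(17): 32
merge b(20) and c(26): 46
merge d(27) and 32: 59
merge 46 and 59: 105
The rarest symbols sit at the bottom; the longest codeword is 4 bits.

4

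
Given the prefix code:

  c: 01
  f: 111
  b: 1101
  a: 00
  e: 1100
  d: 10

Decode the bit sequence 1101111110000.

Read left to right; each codeword is recognised as soon as it completes (prefix code):
  1101→b | 111→f | 1100→e | 00→a
Decoded message: bfea

bfea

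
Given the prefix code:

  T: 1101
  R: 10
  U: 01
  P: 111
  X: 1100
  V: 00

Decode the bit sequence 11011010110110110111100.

Read left to right; each codeword is recognised as soon as it completes (prefix code):
  1101→T | 10→R | 10→R | 1101→T | 10→R | 1101→T | 111→P | 00→V
Decoded message: TRRTRTPV

TRRTRTPV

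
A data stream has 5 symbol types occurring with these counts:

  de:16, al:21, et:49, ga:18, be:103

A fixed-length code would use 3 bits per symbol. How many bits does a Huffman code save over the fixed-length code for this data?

221

Fixed-length: 3 bits × 207 symbols = 621 bits.
Huffman merges:
merge de(16) and ga(18): 34
merge al(21) and 34: 55
merge et(49) and 55: 104
merge be(103) and 104: 207
Huffman total = 34 + 55 + 104 + 207 = 400 bits.
Saving = 621 − 400 = 221 bits.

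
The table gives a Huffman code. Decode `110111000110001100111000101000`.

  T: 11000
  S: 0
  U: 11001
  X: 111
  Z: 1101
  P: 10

Read left to right; each codeword is recognised as soon as it completes (prefix code):
  1101→Z | 11000→T | 11000→T | 11001→U | 11000→T | 10→P | 10→P | 0→S | 0→S
Decoded message: ZTTUTPPSS

ZTTUTPPSS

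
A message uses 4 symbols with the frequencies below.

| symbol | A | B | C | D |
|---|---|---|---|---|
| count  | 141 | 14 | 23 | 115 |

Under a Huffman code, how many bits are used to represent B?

Build the tree from the bottom:
B(14) + C(23) → 37
37 + D(115) → 152
A(141) + 152 → 293
B sits 3 levels below the root, so its codeword is 3 bits.

3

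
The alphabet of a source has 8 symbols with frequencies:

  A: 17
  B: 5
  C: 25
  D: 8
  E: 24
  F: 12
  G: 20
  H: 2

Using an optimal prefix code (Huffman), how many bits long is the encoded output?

312

Build the Huffman tree bottom-up:
H(2) + B(5) → 7
7 + D(8) → 15
F(12) + 15 → 27
A(17) + G(20) → 37
E(24) + C(25) → 49
27 + 37 → 64
49 + 64 → 113
The encoded length is the sum of every internal node's weight: 7 + 15 + 27 + 37 + 49 + 64 + 113 = 312 bits.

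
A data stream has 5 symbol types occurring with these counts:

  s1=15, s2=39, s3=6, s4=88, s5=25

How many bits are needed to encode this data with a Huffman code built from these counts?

325

Merge the two smallest weights repeatedly:
merge s3(6) and s1(15): 21
merge 21 and s5(25): 46
merge s2(39) and 46: 85
merge 85 and s4(88): 173
Each symbol's bit-cost is frequency × depth; summing gives 325 bits (equivalently 21 + 46 + 85 + 173).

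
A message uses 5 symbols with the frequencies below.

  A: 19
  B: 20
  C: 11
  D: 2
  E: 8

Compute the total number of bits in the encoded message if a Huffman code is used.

Build the Huffman tree bottom-up:
combine D(2), E(8) → 10
combine 10, C(11) → 21
combine A(19), B(20) → 39
combine 21, 39 → 60
The encoded length is the sum of every internal node's weight: 10 + 21 + 39 + 60 = 130 bits.

130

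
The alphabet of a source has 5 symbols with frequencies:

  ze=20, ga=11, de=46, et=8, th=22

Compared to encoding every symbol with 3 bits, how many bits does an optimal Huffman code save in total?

95

Fixed-length: 3 bits × 107 symbols = 321 bits.
Huffman merges:
et(8) + ga(11) → 19
19 + ze(20) → 39
th(22) + 39 → 61
de(46) + 61 → 107
Huffman total = 19 + 39 + 61 + 107 = 226 bits.
Saving = 321 − 226 = 95 bits.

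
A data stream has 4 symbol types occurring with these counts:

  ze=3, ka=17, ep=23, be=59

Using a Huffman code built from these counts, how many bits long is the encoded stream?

Greedily combine the two least-frequent nodes:
merge ze(3) and ka(17): 20
merge 20 and ep(23): 43
merge 43 and be(59): 102
Each symbol's bit-cost is frequency × depth; summing gives 165 bits (equivalently 20 + 43 + 102).

165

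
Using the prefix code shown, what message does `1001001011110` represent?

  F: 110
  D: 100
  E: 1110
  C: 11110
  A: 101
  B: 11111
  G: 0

Read left to right; each codeword is recognised as soon as it completes (prefix code):
  100→D | 100→D | 101→A | 1110→E
Decoded message: DDAE

DDAE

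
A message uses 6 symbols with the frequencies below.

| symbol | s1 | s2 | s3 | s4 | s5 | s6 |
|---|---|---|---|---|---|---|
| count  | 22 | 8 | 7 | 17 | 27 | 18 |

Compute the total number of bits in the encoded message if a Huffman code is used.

245

Greedily combine the two least-frequent nodes:
s3(7) + s2(8) → 15
15 + s4(17) → 32
s6(18) + s1(22) → 40
s5(27) + 32 → 59
40 + 59 → 99
Each symbol's bit-cost is frequency × depth; summing gives 245 bits (equivalently 15 + 32 + 40 + 59 + 99).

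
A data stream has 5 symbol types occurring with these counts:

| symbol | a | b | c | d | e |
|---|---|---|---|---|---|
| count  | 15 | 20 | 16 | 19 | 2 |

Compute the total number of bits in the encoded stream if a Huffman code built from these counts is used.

161

Greedily combine the two least-frequent nodes:
combine e(2), a(15) → 17
combine c(16), 17 → 33
combine d(19), b(20) → 39
combine 33, 39 → 72
Each symbol's bit-cost is frequency × depth; summing gives 161 bits (equivalently 17 + 33 + 39 + 72).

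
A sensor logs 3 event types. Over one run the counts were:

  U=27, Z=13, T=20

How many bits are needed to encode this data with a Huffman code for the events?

Greedily combine the two least-frequent nodes:
combine Z(13), T(20) → 33
combine U(27), 33 → 60
Each symbol's bit-cost is frequency × depth; summing gives 93 bits (equivalently 33 + 60).

93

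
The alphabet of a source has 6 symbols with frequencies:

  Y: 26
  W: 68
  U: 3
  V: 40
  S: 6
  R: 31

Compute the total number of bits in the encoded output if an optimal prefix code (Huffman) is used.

Build the Huffman tree bottom-up:
merge U(3) and S(6): 9
merge 9 and Y(26): 35
merge R(31) and 35: 66
merge V(40) and 66: 106
merge W(68) and 106: 174
Total encoded bits = sum of merged weights = 9 + 35 + 66 + 106 + 174 = 390.

390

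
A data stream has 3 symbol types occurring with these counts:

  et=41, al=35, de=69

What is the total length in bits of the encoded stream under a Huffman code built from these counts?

Merge the two smallest weights repeatedly:
merge al(35) and et(41): 76
merge de(69) and 76: 145
Total encoded bits = sum of merged weights = 76 + 145 = 221.

221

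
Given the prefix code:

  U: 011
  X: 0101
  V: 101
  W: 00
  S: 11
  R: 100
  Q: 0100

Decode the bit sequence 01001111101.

QSSV

Read left to right; each codeword is recognised as soon as it completes (prefix code):
  0100→Q | 11→S | 11→S | 101→V
Decoded message: QSSV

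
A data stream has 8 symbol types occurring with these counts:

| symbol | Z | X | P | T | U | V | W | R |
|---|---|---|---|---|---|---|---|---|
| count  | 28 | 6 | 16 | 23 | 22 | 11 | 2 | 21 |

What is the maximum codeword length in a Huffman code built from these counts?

Merge the two lowest-weight nodes at each step:
W(2) + X(6) → 8
8 + V(11) → 19
P(16) + 19 → 35
R(21) + U(22) → 43
T(23) + Z(28) → 51
35 + 43 → 78
51 + 78 → 129
The rarest symbols sit at the bottom; the longest codeword is 5 bits.

5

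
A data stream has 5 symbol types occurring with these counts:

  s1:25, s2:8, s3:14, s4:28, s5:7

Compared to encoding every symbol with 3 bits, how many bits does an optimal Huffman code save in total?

67

Fixed-length: 3 bits × 82 symbols = 246 bits.
Huffman merges:
s5(7) + s2(8) → 15
s3(14) + 15 → 29
s1(25) + s4(28) → 53
29 + 53 → 82
Huffman total = 15 + 29 + 53 + 82 = 179 bits.
Saving = 246 − 179 = 67 bits.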